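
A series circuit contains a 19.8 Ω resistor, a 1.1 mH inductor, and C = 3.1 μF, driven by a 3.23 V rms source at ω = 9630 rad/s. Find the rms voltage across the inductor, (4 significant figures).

X_L = ωL = 10.59 Ω
X_C = 1/(ωC) = 33.50 Ω
Net reactance X = X_L − X_C = -22.90 Ω
Z = 19.80 − j22.90 Ω
|Z| = √(19.80² + 22.90²) = 30.28 Ω
I = V/|Z| = 106.7 mA
V_L = I·|Z_L| = 0.1067 × 10.59 = 1.130 V

1.130 V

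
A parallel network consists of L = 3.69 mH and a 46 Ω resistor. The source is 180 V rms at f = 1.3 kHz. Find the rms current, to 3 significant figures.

ω = 2πf = 8168 rad/s
X_L = ωL = 30.1 Ω
Parallel: admittances add. Y = 1/R + 1/(jωL)
Y = (0.0217 − j0.0332) S
|Y| = 0.0397 S → |Z| = 1/|Y| = 25.2 Ω, ∠Z = −∠Y = 56.8°
I = V/|Z| = 180/25.2 = 7.14 A

7.14 A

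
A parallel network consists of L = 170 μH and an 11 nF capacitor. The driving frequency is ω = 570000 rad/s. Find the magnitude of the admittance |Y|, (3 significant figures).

X_L = ωL = 96.9 Ω
X_C = 1/(ωC) = 159 Ω
Parallel: admittances add. Y = 1/(jωL) + jωC
Y = (0 − j0.00405) S
|Y| = 0.00405 S → |Z| = 1/|Y| = 247 Ω, ∠Z = −∠Y = 90.0°

4.05 mS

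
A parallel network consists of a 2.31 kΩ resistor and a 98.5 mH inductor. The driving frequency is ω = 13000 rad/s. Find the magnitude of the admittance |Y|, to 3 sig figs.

893 μS

X_L = ωL = 1280 Ω
Parallel: admittances add. Y = 1/R + 1/(jωL)
Y = (0.000433 − j0.000781) S
|Y| = 0.000893 S → |Z| = 1/|Y| = 1120 Ω, ∠Z = −∠Y = 61.0°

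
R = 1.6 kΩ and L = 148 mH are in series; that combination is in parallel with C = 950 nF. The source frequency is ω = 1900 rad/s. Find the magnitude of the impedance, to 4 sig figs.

X_L = ωL = 281.2 Ω
X_C = 1/(ωC) = 554.0 Ω
Branch 1 (R+jX_L): Z₁ = 1600 + j281.2 Ω, |Z₁| = 1625 Ω
Branch 2 (−jX_C): Z₂ = −j554.0 Ω
Parallel: Z = Z₁Z₂/(Z₁+Z₂), |Z| = 554.5 Ω, ∠Z = -70.36°

554.5 Ω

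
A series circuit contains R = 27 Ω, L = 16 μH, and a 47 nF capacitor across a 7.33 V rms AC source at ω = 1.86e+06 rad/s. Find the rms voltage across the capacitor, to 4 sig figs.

X_L = ωL = 29.76 Ω
X_C = 1/(ωC) = 11.44 Ω
Net reactance X = X_L − X_C = 18.32 Ω
Z = 27.00 + j18.32 Ω
|Z| = √(27.00² + 18.32²) = 32.63 Ω
I = V/|Z| = 224.6 mA
V_C = I·|Z_C| = 0.2246 × 11.44 = 2.570 V

2.570 V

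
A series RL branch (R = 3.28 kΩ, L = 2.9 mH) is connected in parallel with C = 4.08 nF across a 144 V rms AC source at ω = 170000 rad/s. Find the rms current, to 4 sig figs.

X_L = ωL = 493.0 Ω
X_C = 1/(ωC) = 1442 Ω
Branch 1 (R+jX_L): Z₁ = 3280 + j493.0 Ω, |Z₁| = 3317 Ω
Branch 2 (−jX_C): Z₂ = −j1442 Ω
Parallel: Z = Z₁Z₂/(Z₁+Z₂), |Z| = 1401 Ω, ∠Z = -65.32°
I = V/|Z| = 144/1401 = 102.8 mA

102.8 mA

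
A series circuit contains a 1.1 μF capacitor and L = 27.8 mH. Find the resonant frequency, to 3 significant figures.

910 Hz

ω₀ = 1/√(LC) = 1/√(0.0278 × 1.1e-06) = 5718 rad/s
f₀ = ω₀/(2π) = 910 Hz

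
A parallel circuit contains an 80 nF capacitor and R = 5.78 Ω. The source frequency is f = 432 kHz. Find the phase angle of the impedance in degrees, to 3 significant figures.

ω = 2πf = 2.714e+06 rad/s
X_C = 1/(ωC) = 4.61 Ω
Parallel: admittances add. Y = 1/R + jωC
Y = (0.173 + j0.217) S
|Y| = 0.278 S → |Z| = 1/|Y| = 3.60 Ω, ∠Z = −∠Y = -51.5°

-51.5°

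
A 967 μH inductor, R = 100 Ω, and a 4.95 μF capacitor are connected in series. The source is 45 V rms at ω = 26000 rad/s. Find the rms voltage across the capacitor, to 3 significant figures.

3.44 V

X_L = ωL = 25.1 Ω
X_C = 1/(ωC) = 7.77 Ω
Net reactance X = X_L − X_C = 17.4 Ω
Z = 100 + j17.4 Ω
|Z| = √(100² + 17.4²) = 101 Ω
I = V/|Z| = 443 mA
V_C = I·|Z_C| = 0.443 × 7.77 = 3.44 V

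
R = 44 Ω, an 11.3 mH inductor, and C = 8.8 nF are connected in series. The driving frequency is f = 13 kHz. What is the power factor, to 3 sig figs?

ω = 2πf = 81680 rad/s
X_L = ωL = 923 Ω
X_C = 1/(ωC) = 1390 Ω
Net reactance X = X_L − X_C = -468 Ω
Z = 44.0 − j468 Ω
|Z| = √(44.0² + 468²) = 470 Ω
∠Z = arctan(-468/44.0) = -84.6°
cos φ = cos(-84.6°) = 0.0936

0.0936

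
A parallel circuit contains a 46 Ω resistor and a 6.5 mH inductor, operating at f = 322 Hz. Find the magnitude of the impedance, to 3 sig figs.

ω = 2πf = 2023 rad/s
X_L = ωL = 13.2 Ω
Parallel: admittances add. Y = 1/R + 1/(jωL)
Y = (0.0217 − j0.0760) S
|Y| = 0.0791 S → |Z| = 1/|Y| = 12.6 Ω, ∠Z = −∠Y = 74.0°

12.6 Ω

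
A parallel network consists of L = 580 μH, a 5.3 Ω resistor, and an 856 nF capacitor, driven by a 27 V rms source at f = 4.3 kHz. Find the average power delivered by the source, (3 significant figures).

138 W

ω = 2πf = 27020 rad/s
X_L = ωL = 15.7 Ω
X_C = 1/(ωC) = 43.2 Ω
Parallel: admittances add. Y = 1/R + 1/(jωL) + jωC
Y = (0.189 − j0.0407) S
|Y| = 0.193 S → |Z| = 1/|Y| = 5.18 Ω, ∠Z = −∠Y = 12.2°
I = V/|Z| = 5.21 A
P = VI cos φ = 27 × 5.21 × cos(12.2°) = 138 W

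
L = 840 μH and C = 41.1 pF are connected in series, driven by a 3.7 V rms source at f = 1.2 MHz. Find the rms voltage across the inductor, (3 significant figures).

7.54 V

ω = 2πf = 7.54e+06 rad/s
X_L = ωL = 6330 Ω
X_C = 1/(ωC) = 3230 Ω
Net reactance X = X_L − X_C = 3110 Ω
Z = j3110 Ω
|Z| = √(0² + 3110²) = 3110 Ω
I = V/|Z| = 1.19 mA
V_L = I·|Z_L| = 0.00119 × 6330 = 7.54 V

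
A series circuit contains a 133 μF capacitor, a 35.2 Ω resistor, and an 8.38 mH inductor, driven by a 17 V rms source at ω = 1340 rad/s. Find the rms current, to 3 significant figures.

X_L = ωL = 11.2 Ω
X_C = 1/(ωC) = 5.61 Ω
Net reactance X = X_L − X_C = 5.62 Ω
Z = 35.2 + j5.62 Ω
|Z| = √(35.2² + 5.62²) = 35.6 Ω
I = V/|Z| = 17/35.6 = 477 mA

477 mA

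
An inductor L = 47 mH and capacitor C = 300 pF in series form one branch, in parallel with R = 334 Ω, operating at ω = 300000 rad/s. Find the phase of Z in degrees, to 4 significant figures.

6.376°

X_L = ωL = 14100 Ω
X_C = 1/(ωC) = 11110 Ω
Branch 1: Z₁ = R = 334.0 Ω
Branch 2 (series LC): Z₂ = j(X_L − X_C) = j2989 Ω
Parallel: Z = Z₁Z₂/(Z₁+Z₂), |Z| = 331.9 Ω, ∠Z = 6.376°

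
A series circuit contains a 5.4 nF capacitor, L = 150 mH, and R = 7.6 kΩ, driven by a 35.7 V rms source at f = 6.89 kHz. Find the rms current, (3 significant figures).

ω = 2πf = 43290 rad/s
X_L = ωL = 6490 Ω
X_C = 1/(ωC) = 4280 Ω
Net reactance X = X_L − X_C = 2220 Ω
Z = 7600 + j2220 Ω
|Z| = √(7600² + 2220²) = 7920 Ω
I = V/|Z| = 35.7/7920 = 4.51 mA

4.51 mA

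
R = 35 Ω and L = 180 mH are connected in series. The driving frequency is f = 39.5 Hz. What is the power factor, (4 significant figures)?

ω = 2πf = 248.2 rad/s
X_L = ωL = 44.67 Ω
Z = 35.00 + j44.67 Ω
|Z| = √(35.00² + 44.67²) = 56.75 Ω
∠Z = arctan(44.67/35.00) = 51.92°
cos φ = cos(51.92°) = 0.6167

0.6167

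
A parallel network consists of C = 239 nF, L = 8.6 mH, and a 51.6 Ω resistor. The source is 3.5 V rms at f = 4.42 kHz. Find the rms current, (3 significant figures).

ω = 2πf = 27770 rad/s
X_L = ωL = 239 Ω
X_C = 1/(ωC) = 151 Ω
Parallel: admittances add. Y = 1/R + 1/(jωL) + jωC
Y = (0.0194 + j0.00245) S
|Y| = 0.0195 S → |Z| = 1/|Y| = 51.2 Ω, ∠Z = −∠Y = -7.21°
I = V/|Z| = 3.5/51.2 = 68.4 mA

68.4 mA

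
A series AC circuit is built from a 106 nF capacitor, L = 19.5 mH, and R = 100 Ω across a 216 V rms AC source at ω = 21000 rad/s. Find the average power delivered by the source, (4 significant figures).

X_L = ωL = 409.5 Ω
X_C = 1/(ωC) = 449.2 Ω
Net reactance X = X_L − X_C = -39.74 Ω
Z = 100.0 − j39.74 Ω
|Z| = √(100.0² + 39.74²) = 107.6 Ω
∠Z = arctan(-39.74/100.0) = -21.67°
I = V/|Z| = 2.007 A
P = VI cos φ = 216 × 2.007 × cos(-21.67°) = 402.9 W

402.9 W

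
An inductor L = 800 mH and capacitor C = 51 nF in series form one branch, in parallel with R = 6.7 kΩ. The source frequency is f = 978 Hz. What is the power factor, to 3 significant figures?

0.249

ω = 2πf = 6145 rad/s
X_L = ωL = 4920 Ω
X_C = 1/(ωC) = 3190 Ω
Branch 1: Z₁ = R = 6700 Ω
Branch 2 (series LC): Z₂ = j(X_L − X_C) = j1730 Ω
Parallel: Z = Z₁Z₂/(Z₁+Z₂), |Z| = 1670 Ω, ∠Z = 75.6°
cos φ = cos(75.6°) = 0.249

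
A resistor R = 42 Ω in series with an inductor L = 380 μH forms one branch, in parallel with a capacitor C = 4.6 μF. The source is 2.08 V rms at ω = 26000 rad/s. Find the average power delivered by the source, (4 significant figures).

97.61 mW

X_L = ωL = 9.880 Ω
X_C = 1/(ωC) = 8.361 Ω
Branch 1 (R+jX_L): Z₁ = 42.00 + j9.880 Ω, |Z₁| = 43.15 Ω
Branch 2 (−jX_C): Z₂ = −j8.361 Ω
Parallel: Z = Z₁Z₂/(Z₁+Z₂), |Z| = 8.584 Ω, ∠Z = -78.83°
I = V/|Z| = 242.3 mA
P = VI cos φ = 2.08 × 0.2423 × cos(-78.83°) = 97.61 mW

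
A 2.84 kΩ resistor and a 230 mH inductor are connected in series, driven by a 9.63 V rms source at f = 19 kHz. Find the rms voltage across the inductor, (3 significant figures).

ω = 2πf = 119400 rad/s
X_L = ωL = 27500 Ω
Z = 2840 + j27500 Ω
|Z| = √(2840² + 27500²) = 27600 Ω
I = V/|Z| = 349 μA
V_L = I·|Z_L| = 0.000349 × 27500 = 9.58 V

9.58 V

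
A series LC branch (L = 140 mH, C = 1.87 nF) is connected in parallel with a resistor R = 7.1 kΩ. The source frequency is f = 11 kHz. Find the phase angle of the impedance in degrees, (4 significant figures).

ω = 2πf = 69120 rad/s
X_L = ωL = 9676 Ω
X_C = 1/(ωC) = 7737 Ω
Branch 1: Z₁ = R = 7100 Ω
Branch 2 (series LC): Z₂ = j(X_L − X_C) = j1939 Ω
Parallel: Z = Z₁Z₂/(Z₁+Z₂), |Z| = 1870 Ω, ∠Z = 74.73°

74.73°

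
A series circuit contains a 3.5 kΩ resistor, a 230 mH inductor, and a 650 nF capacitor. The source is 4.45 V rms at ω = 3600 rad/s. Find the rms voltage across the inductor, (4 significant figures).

X_L = ωL = 828.0 Ω
X_C = 1/(ωC) = 427.4 Ω
Net reactance X = X_L − X_C = 400.6 Ω
Z = 3500 + j400.6 Ω
|Z| = √(3500² + 400.6²) = 3523 Ω
I = V/|Z| = 1.263 mA
V_L = I·|Z_L| = 0.001263 × 828.0 = 1.046 V

1.046 V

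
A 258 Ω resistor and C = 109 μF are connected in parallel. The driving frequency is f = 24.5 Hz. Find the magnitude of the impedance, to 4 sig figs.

58.07 Ω

ω = 2πf = 153.9 rad/s
X_C = 1/(ωC) = 59.60 Ω
Parallel: admittances add. Y = 1/R + jωC
Y = (0.003876 + j0.01678) S
|Y| = 0.01722 S → |Z| = 1/|Y| = 58.07 Ω, ∠Z = −∠Y = -76.99°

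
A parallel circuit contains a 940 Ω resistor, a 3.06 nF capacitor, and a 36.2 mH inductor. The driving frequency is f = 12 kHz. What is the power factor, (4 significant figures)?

ω = 2πf = 75400 rad/s
X_L = ωL = 2729 Ω
X_C = 1/(ωC) = 4334 Ω
Parallel: admittances add. Y = 1/R + 1/(jωL) + jωC
Y = (0.001064 − j0.0001357) S
|Y| = 0.001072 S → |Z| = 1/|Y| = 932.4 Ω, ∠Z = −∠Y = 7.267°
cos φ = cos(7.267°) = 0.9920

0.9920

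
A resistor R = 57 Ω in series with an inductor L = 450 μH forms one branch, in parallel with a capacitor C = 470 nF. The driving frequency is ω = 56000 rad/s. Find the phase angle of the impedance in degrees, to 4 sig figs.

X_L = ωL = 25.20 Ω
X_C = 1/(ωC) = 37.99 Ω
Branch 1 (R+jX_L): Z₁ = 57.00 + j25.20 Ω, |Z₁| = 62.32 Ω
Branch 2 (−jX_C): Z₂ = −j37.99 Ω
Parallel: Z = Z₁Z₂/(Z₁+Z₂), |Z| = 40.53 Ω, ∠Z = -53.50°

-53.50°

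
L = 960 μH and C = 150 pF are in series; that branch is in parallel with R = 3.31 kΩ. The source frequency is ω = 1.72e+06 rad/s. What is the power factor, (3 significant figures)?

0.558

X_L = ωL = 1650 Ω
X_C = 1/(ωC) = 3880 Ω
Branch 1: Z₁ = R = 3310 Ω
Branch 2 (series LC): Z₂ = j(X_L − X_C) = −j2220 Ω
Parallel: Z = Z₁Z₂/(Z₁+Z₂), |Z| = 1850 Ω, ∠Z = -56.1°
cos φ = cos(-56.1°) = 0.558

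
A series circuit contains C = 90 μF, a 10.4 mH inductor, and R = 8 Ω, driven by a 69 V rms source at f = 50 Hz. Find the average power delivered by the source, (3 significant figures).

ω = 2πf = 314.2 rad/s
X_L = ωL = 3.27 Ω
X_C = 1/(ωC) = 35.4 Ω
Net reactance X = X_L − X_C = -32.1 Ω
Z = 8.00 − j32.1 Ω
|Z| = √(8.00² + 32.1²) = 33.1 Ω
∠Z = arctan(-32.1/8.00) = -76.0°
I = V/|Z| = 2.09 A
P = VI cos φ = 69 × 2.09 × cos(-76.0°) = 34.8 W

34.8 W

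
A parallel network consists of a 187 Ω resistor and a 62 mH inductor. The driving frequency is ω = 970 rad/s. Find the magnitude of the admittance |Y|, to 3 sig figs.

X_L = ωL = 60.1 Ω
Parallel: admittances add. Y = 1/R + 1/(jωL)
Y = (0.00535 − j0.0166) S
|Y| = 0.0175 S → |Z| = 1/|Y| = 57.3 Ω, ∠Z = −∠Y = 72.2°

17.5 mS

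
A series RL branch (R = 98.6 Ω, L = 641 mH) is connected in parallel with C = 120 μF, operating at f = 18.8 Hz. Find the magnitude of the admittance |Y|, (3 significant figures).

11.3 mS

ω = 2πf = 118.1 rad/s
X_L = ωL = 75.7 Ω
X_C = 1/(ωC) = 70.5 Ω
Branch 1 (R+jX_L): Z₁ = 98.6 + j75.7 Ω, |Z₁| = 124 Ω
Branch 2 (−jX_C): Z₂ = −j70.5 Ω
Parallel: Z = Z₁Z₂/(Z₁+Z₂), |Z| = 88.8 Ω, ∠Z = -55.5°
|Y| = 1/|Z| = 11.3 mS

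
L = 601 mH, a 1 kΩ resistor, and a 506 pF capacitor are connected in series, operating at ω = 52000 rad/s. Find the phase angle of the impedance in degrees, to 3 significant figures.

X_L = ωL = 31300 Ω
X_C = 1/(ωC) = 38000 Ω
Net reactance X = X_L − X_C = -6750 Ω
Z = 1000 − j6750 Ω
|Z| = √(1000² + 6750²) = 6830 Ω
∠Z = arctan(-6750/1000) = -81.6°

-81.6°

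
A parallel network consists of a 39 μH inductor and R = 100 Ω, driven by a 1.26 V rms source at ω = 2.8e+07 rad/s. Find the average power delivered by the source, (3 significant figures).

X_L = ωL = 1090 Ω
Parallel: admittances add. Y = 1/R + 1/(jωL)
Y = (0.0100 − j0.000916) S
|Y| = 0.0100 S → |Z| = 1/|Y| = 99.6 Ω, ∠Z = −∠Y = 5.23°
I = V/|Z| = 12.7 mA
P = VI cos φ = 1.26 × 0.0127 × cos(5.23°) = 15.9 mW

15.9 mW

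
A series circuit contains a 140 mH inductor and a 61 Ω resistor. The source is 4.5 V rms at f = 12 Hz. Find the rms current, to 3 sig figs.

ω = 2πf = 75.40 rad/s
X_L = ωL = 10.6 Ω
Z = 61.0 + j10.6 Ω
|Z| = √(61.0² + 10.6²) = 61.9 Ω
I = V/|Z| = 4.5/61.9 = 72.7 mA

72.7 mA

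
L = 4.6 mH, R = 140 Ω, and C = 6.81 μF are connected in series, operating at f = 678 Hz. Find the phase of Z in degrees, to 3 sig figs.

-6.06°

ω = 2πf = 4260 rad/s
X_L = ωL = 19.6 Ω
X_C = 1/(ωC) = 34.5 Ω
Net reactance X = X_L − X_C = -14.9 Ω
Z = 140 − j14.9 Ω
|Z| = √(140² + 14.9²) = 141 Ω
∠Z = arctan(-14.9/140) = -6.06°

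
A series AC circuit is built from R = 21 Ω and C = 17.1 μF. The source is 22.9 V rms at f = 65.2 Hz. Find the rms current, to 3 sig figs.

159 mA

ω = 2πf = 409.7 rad/s
X_C = 1/(ωC) = 143 Ω
Z = 21.0 − j143 Ω
|Z| = √(21.0² + 143²) = 144 Ω
I = V/|Z| = 22.9/144 = 159 mA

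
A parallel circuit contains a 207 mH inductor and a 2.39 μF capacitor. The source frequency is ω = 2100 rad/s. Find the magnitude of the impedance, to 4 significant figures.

X_L = ωL = 434.7 Ω
X_C = 1/(ωC) = 199.2 Ω
Parallel: admittances add. Y = 1/(jωL) + jωC
Y = (0 + j0.002719) S
|Y| = 0.002719 S → |Z| = 1/|Y| = 367.8 Ω, ∠Z = −∠Y = -90.00°

367.8 Ω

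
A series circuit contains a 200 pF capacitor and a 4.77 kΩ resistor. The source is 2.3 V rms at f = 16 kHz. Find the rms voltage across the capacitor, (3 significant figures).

2.29 V

ω = 2πf = 100500 rad/s
X_C = 1/(ωC) = 49700 Ω
Z = 4770 − j49700 Ω
|Z| = √(4770² + 49700²) = 50000 Ω
I = V/|Z| = 46.0 μA
V_C = I·|Z_C| = 4.6e-05 × 49700 = 2.29 V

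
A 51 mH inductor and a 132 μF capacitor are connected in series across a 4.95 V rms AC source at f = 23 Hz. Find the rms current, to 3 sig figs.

ω = 2πf = 144.5 rad/s
X_L = ωL = 7.37 Ω
X_C = 1/(ωC) = 52.4 Ω
Net reactance X = X_L − X_C = -45.1 Ω
Z = − j45.1 Ω
|Z| = √(0² + 45.1²) = 45.1 Ω
I = V/|Z| = 4.95/45.1 = 110 mA

110 mA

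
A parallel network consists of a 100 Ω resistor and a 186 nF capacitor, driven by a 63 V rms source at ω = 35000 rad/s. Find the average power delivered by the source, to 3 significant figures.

X_C = 1/(ωC) = 154 Ω
Parallel: admittances add. Y = 1/R + jωC
Y = (0.0100 + j0.00651) S
|Y| = 0.0119 S → |Z| = 1/|Y| = 83.8 Ω, ∠Z = −∠Y = -33.1°
I = V/|Z| = 752 mA
P = VI cos φ = 63 × 0.752 × cos(-33.1°) = 39.7 W

39.7 W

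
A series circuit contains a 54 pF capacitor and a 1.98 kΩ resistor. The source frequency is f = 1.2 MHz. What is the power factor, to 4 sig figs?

0.6276

ω = 2πf = 7.54e+06 rad/s
X_C = 1/(ωC) = 2456 Ω
Z = 1980 − j2456 Ω
|Z| = √(1980² + 2456²) = 3155 Ω
∠Z = arctan(-2456/1980) = -51.13°
cos φ = cos(-51.13°) = 0.6276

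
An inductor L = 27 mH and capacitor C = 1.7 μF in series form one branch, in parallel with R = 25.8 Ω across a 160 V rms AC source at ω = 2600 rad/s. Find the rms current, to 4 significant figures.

X_L = ωL = 70.20 Ω
X_C = 1/(ωC) = 226.2 Ω
Branch 1: Z₁ = R = 25.80 Ω
Branch 2 (series LC): Z₂ = j(X_L − X_C) = −j156.0 Ω
Parallel: Z = Z₁Z₂/(Z₁+Z₂), |Z| = 25.45 Ω, ∠Z = -9.388°
I = V/|Z| = 160/25.45 = 6.286 A

6.286 A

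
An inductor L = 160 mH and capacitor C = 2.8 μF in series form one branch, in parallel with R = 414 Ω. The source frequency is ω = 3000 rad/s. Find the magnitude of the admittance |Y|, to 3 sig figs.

3.68 mS

X_L = ωL = 480 Ω
X_C = 1/(ωC) = 119 Ω
Branch 1: Z₁ = R = 414 Ω
Branch 2 (series LC): Z₂ = j(X_L − X_C) = j361 Ω
Parallel: Z = Z₁Z₂/(Z₁+Z₂), |Z| = 272 Ω, ∠Z = 48.9°
|Y| = 1/|Z| = 3.68 mS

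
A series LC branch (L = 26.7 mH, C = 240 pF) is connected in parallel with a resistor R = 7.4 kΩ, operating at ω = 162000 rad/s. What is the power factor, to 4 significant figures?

X_L = ωL = 4325 Ω
X_C = 1/(ωC) = 25720 Ω
Branch 1: Z₁ = R = 7400 Ω
Branch 2 (series LC): Z₂ = j(X_L − X_C) = −j21390 Ω
Parallel: Z = Z₁Z₂/(Z₁+Z₂), |Z| = 6993 Ω, ∠Z = -19.08°
cos φ = cos(-19.08°) = 0.9451

0.9451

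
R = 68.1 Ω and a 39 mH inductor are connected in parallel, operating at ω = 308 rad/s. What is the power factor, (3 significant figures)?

0.174

X_L = ωL = 12.0 Ω
Parallel: admittances add. Y = 1/R + 1/(jωL)
Y = (0.0147 − j0.0833) S
|Y| = 0.0845 S → |Z| = 1/|Y| = 11.8 Ω, ∠Z = −∠Y = 80.0°
cos φ = cos(80.0°) = 0.174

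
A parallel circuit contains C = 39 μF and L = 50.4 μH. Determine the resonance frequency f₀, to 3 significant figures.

ω₀ = 1/√(LC) = 1/√(5.04e-05 × 3.9e-05) = 22560 rad/s
f₀ = ω₀/(2π) = 3.59 kHz

3.59 kHz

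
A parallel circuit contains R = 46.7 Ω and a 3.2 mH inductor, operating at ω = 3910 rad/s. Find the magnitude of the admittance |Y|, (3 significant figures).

82.7 mS

X_L = ωL = 12.5 Ω
Parallel: admittances add. Y = 1/R + 1/(jωL)
Y = (0.0214 − j0.0799) S
|Y| = 0.0827 S → |Z| = 1/|Y| = 12.1 Ω, ∠Z = −∠Y = 75.0°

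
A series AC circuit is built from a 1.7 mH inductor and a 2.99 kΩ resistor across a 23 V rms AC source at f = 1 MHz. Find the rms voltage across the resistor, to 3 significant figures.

6.20 V

ω = 2πf = 6.283e+06 rad/s
X_L = ωL = 10700 Ω
Z = 2990 + j10700 Ω
|Z| = √(2990² + 10700²) = 11100 Ω
I = V/|Z| = 2.07 mA
V_R = I·|Z_R| = 0.00207 × 2990 = 6.20 V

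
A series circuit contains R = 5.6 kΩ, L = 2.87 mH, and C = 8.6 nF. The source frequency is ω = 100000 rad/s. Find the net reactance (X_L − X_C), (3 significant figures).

-876 Ω

X_L = ωL = 287 Ω
X_C = 1/(ωC) = 1160 Ω
X = 287 − 1160 = -876 Ω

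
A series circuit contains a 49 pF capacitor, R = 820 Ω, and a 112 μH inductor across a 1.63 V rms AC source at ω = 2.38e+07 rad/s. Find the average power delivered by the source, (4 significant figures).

552.7 μW

X_L = ωL = 2666 Ω
X_C = 1/(ωC) = 857.5 Ω
Net reactance X = X_L − X_C = 1808 Ω
Z = 820.0 + j1808 Ω
|Z| = √(820.0² + 1808²) = 1985 Ω
∠Z = arctan(1808/820.0) = 65.61°
I = V/|Z| = 821.0 μA
P = VI cos φ = 1.63 × 0.0008210 × cos(65.61°) = 552.7 μW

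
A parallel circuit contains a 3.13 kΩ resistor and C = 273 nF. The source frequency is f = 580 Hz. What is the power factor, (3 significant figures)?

ω = 2πf = 3644 rad/s
X_C = 1/(ωC) = 1010 Ω
Parallel: admittances add. Y = 1/R + jωC
Y = (0.000319 + j0.000995) S
|Y| = 0.00104 S → |Z| = 1/|Y| = 957 Ω, ∠Z = −∠Y = -72.2°
cos φ = cos(-72.2°) = 0.306

0.306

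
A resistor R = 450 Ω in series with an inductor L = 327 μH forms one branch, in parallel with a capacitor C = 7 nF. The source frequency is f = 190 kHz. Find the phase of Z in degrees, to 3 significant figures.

ω = 2πf = 1.194e+06 rad/s
X_L = ωL = 390 Ω
X_C = 1/(ωC) = 120 Ω
Branch 1 (R+jX_L): Z₁ = 450 + j390 Ω, |Z₁| = 596 Ω
Branch 2 (−jX_C): Z₂ = −j120 Ω
Parallel: Z = Z₁Z₂/(Z₁+Z₂), |Z| = 136 Ω, ∠Z = -80.1°

-80.1°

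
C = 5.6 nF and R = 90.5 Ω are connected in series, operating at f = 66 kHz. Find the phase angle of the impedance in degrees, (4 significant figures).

ω = 2πf = 414700 rad/s
X_C = 1/(ωC) = 430.6 Ω
Z = 90.50 − j430.6 Ω
|Z| = √(90.50² + 430.6²) = 440.0 Ω
∠Z = arctan(-430.6/90.50) = -78.13°

-78.13°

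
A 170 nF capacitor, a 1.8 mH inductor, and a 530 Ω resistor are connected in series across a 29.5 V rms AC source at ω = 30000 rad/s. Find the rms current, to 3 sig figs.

53.8 mA

X_L = ωL = 54.0 Ω
X_C = 1/(ωC) = 196 Ω
Net reactance X = X_L − X_C = -142 Ω
Z = 530 − j142 Ω
|Z| = √(530² + 142²) = 549 Ω
I = V/|Z| = 29.5/549 = 53.8 mA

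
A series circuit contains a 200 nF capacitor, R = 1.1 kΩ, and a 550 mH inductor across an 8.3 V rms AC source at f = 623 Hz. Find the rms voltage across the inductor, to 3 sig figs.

ω = 2πf = 3914 rad/s
X_L = ωL = 2150 Ω
X_C = 1/(ωC) = 1280 Ω
Net reactance X = X_L − X_C = 876 Ω
Z = 1100 + j876 Ω
|Z| = √(1100² + 876²) = 1410 Ω
I = V/|Z| = 5.90 mA
V_L = I·|Z_L| = 0.00590 × 2150 = 12.7 V

12.7 V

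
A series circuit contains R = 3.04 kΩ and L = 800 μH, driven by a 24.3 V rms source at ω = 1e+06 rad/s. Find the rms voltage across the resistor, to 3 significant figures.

23.5 V

X_L = ωL = 800 Ω
Z = 3040 + j800 Ω
|Z| = √(3040² + 800²) = 3140 Ω
I = V/|Z| = 7.73 mA
V_R = I·|Z_R| = 0.00773 × 3040 = 23.5 V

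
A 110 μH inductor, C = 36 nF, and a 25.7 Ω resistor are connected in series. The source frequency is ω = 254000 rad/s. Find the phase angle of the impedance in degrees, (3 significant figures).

X_L = ωL = 27.9 Ω
X_C = 1/(ωC) = 109 Ω
Net reactance X = X_L − X_C = -81.4 Ω
Z = 25.7 − j81.4 Ω
|Z| = √(25.7² + 81.4²) = 85.4 Ω
∠Z = arctan(-81.4/25.7) = -72.5°

-72.5°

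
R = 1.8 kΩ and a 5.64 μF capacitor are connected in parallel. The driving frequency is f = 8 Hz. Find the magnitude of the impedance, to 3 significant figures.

1600 Ω

ω = 2πf = 50.27 rad/s
X_C = 1/(ωC) = 3530 Ω
Parallel: admittances add. Y = 1/R + jωC
Y = (0.000556 + j0.000283) S
|Y| = 0.000624 S → |Z| = 1/|Y| = 1600 Ω, ∠Z = −∠Y = -27.0°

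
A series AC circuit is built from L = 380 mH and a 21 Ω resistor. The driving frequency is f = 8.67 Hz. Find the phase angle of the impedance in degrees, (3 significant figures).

ω = 2πf = 54.48 rad/s
X_L = ωL = 20.7 Ω
Z = 21.0 + j20.7 Ω
|Z| = √(21.0² + 20.7²) = 29.5 Ω
∠Z = arctan(20.7/21.0) = 44.6°

44.6°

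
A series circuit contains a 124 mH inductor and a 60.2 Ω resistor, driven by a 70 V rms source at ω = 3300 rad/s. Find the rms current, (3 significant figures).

169 mA

X_L = ωL = 409 Ω
Z = 60.2 + j409 Ω
|Z| = √(60.2² + 409²) = 414 Ω
I = V/|Z| = 70/414 = 169 mA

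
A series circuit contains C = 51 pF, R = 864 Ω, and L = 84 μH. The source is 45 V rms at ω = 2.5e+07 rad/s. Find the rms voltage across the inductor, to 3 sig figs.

X_L = ωL = 2100 Ω
X_C = 1/(ωC) = 784 Ω
Net reactance X = X_L − X_C = 1320 Ω
Z = 864 + j1320 Ω
|Z| = √(864² + 1320²) = 1570 Ω
I = V/|Z| = 28.6 mA
V_L = I·|Z_L| = 0.0286 × 2100 = 60.0 V

60.0 V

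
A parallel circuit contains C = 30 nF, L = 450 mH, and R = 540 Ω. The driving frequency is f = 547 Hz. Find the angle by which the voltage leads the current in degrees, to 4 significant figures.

ω = 2πf = 3437 rad/s
X_L = ωL = 1547 Ω
X_C = 1/(ωC) = 9699 Ω
Parallel: admittances add. Y = 1/R + 1/(jωL) + jωC
Y = (0.001852 − j0.0005435) S
|Y| = 0.001930 S → |Z| = 1/|Y| = 518.1 Ω, ∠Z = −∠Y = 16.36°

16.36°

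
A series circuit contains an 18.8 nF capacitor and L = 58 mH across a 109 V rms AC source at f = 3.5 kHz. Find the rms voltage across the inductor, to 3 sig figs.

ω = 2πf = 21990 rad/s
X_L = ωL = 1280 Ω
X_C = 1/(ωC) = 2420 Ω
Net reactance X = X_L − X_C = -1140 Ω
Z = − j1140 Ω
|Z| = √(0² + 1140²) = 1140 Ω
I = V/|Z| = 95.3 mA
V_L = I·|Z_L| = 0.0953 × 1280 = 122 V

122 V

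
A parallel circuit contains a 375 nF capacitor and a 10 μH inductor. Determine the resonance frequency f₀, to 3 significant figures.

82.2 kHz

ω₀ = 1/√(LC) = 1/√(1e-05 × 3.75e-07) = 516400 rad/s
f₀ = ω₀/(2π) = 82.2 kHz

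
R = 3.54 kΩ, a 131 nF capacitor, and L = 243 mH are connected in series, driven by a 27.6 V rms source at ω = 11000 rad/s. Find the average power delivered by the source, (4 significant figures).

X_L = ωL = 2673 Ω
X_C = 1/(ωC) = 694.0 Ω
Net reactance X = X_L − X_C = 1979 Ω
Z = 3540 + j1979 Ω
|Z| = √(3540² + 1979²) = 4056 Ω
∠Z = arctan(1979/3540) = 29.21°
I = V/|Z| = 6.805 mA
P = VI cos φ = 27.6 × 0.006805 × cos(29.21°) = 163.9 mW

163.9 mW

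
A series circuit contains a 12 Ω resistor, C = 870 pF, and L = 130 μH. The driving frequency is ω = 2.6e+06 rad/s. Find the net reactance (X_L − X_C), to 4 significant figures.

-104.1 Ω

X_L = ωL = 338.0 Ω
X_C = 1/(ωC) = 442.1 Ω
X = 338.0 − 442.1 = -104.1 Ω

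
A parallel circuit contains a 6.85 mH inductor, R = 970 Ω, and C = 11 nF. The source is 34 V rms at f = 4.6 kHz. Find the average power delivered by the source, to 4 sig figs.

ω = 2πf = 28900 rad/s
X_L = ωL = 198.0 Ω
X_C = 1/(ωC) = 3145 Ω
Parallel: admittances add. Y = 1/R + 1/(jωL) + jωC
Y = (0.001031 − j0.004733) S
|Y| = 0.004844 S → |Z| = 1/|Y| = 206.4 Ω, ∠Z = −∠Y = 77.71°
I = V/|Z| = 164.7 mA
P = VI cos φ = 34 × 0.1647 × cos(77.71°) = 1.192 W

1.192 W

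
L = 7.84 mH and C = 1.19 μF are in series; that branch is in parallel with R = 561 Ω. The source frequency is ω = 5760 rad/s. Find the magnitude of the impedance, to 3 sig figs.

99.1 Ω

X_L = ωL = 45.2 Ω
X_C = 1/(ωC) = 146 Ω
Branch 1: Z₁ = R = 561 Ω
Branch 2 (series LC): Z₂ = j(X_L − X_C) = −j101 Ω
Parallel: Z = Z₁Z₂/(Z₁+Z₂), |Z| = 99.1 Ω, ∠Z = -79.8°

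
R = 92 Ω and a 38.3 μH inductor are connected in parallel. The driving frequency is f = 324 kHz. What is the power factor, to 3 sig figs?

ω = 2πf = 2.036e+06 rad/s
X_L = ωL = 78.0 Ω
Parallel: admittances add. Y = 1/R + 1/(jωL)
Y = (0.0109 − j0.0128) S
|Y| = 0.0168 S → |Z| = 1/|Y| = 59.5 Ω, ∠Z = −∠Y = 49.7°
cos φ = cos(49.7°) = 0.647

0.647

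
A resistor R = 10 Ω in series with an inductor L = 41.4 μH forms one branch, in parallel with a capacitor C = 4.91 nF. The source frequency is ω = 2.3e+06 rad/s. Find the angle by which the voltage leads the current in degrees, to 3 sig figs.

X_L = ωL = 95.2 Ω
X_C = 1/(ωC) = 88.6 Ω
Branch 1 (R+jX_L): Z₁ = 10.0 + j95.2 Ω, |Z₁| = 95.7 Ω
Branch 2 (−jX_C): Z₂ = −j88.6 Ω
Parallel: Z = Z₁Z₂/(Z₁+Z₂), |Z| = 705 Ω, ∠Z = -39.7°

-39.7°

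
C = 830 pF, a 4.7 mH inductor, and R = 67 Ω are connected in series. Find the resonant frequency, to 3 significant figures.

80.6 kHz

ω₀ = 1/√(LC) = 1/√(0.0047 × 8.3e-10) = 506300 rad/s
f₀ = ω₀/(2π) = 80.6 kHz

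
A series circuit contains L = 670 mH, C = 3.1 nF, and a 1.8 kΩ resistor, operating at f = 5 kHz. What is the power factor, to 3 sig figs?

0.165

ω = 2πf = 31420 rad/s
X_L = ωL = 21000 Ω
X_C = 1/(ωC) = 10300 Ω
Net reactance X = X_L − X_C = 10800 Ω
Z = 1800 + j10800 Ω
|Z| = √(1800² + 10800²) = 10900 Ω
∠Z = arctan(10800/1800) = 80.5°
cos φ = cos(80.5°) = 0.165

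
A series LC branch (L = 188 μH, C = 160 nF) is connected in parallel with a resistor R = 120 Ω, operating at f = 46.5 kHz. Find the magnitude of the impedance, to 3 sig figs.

32.3 Ω

ω = 2πf = 292200 rad/s
X_L = ωL = 54.9 Ω
X_C = 1/(ωC) = 21.4 Ω
Branch 1: Z₁ = R = 120 Ω
Branch 2 (series LC): Z₂ = j(X_L − X_C) = j33.5 Ω
Parallel: Z = Z₁Z₂/(Z₁+Z₂), |Z| = 32.3 Ω, ∠Z = 74.4°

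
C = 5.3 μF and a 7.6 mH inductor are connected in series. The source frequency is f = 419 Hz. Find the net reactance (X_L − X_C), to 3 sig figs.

ω = 2πf = 2633 rad/s
X_L = ωL = 20.0 Ω
X_C = 1/(ωC) = 71.7 Ω
X = 20.0 − 71.7 = -51.7 Ω

-51.7 Ω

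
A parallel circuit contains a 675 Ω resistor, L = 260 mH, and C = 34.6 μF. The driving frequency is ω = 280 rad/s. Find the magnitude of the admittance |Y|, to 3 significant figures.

4.31 mS

X_L = ωL = 72.8 Ω
X_C = 1/(ωC) = 103 Ω
Parallel: admittances add. Y = 1/R + 1/(jωL) + jωC
Y = (0.00148 − j0.00405) S
|Y| = 0.00431 S → |Z| = 1/|Y| = 232 Ω, ∠Z = −∠Y = 69.9°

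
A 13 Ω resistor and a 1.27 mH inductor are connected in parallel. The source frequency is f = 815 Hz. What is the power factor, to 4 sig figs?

0.4474

ω = 2πf = 5121 rad/s
X_L = ωL = 6.503 Ω
Parallel: admittances add. Y = 1/R + 1/(jωL)
Y = (0.07692 − j0.1538) S
|Y| = 0.1719 S → |Z| = 1/|Y| = 5.816 Ω, ∠Z = −∠Y = 63.42°
cos φ = cos(63.42°) = 0.4474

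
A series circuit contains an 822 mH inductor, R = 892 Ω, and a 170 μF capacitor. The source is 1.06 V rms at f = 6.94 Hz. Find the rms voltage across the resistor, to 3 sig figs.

1.05 V

ω = 2πf = 43.61 rad/s
X_L = ωL = 35.8 Ω
X_C = 1/(ωC) = 135 Ω
Net reactance X = X_L − X_C = -99.1 Ω
Z = 892 − j99.1 Ω
|Z| = √(892² + 99.1²) = 897 Ω
I = V/|Z| = 1.18 mA
V_R = I·|Z_R| = 0.00118 × 892 = 1.05 V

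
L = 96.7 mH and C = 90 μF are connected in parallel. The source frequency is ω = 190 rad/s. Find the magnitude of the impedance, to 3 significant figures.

26.8 Ω

X_L = ωL = 18.4 Ω
X_C = 1/(ωC) = 58.5 Ω
Parallel: admittances add. Y = 1/(jωL) + jωC
Y = (0 − j0.0373) S
|Y| = 0.0373 S → |Z| = 1/|Y| = 26.8 Ω, ∠Z = −∠Y = 90.0°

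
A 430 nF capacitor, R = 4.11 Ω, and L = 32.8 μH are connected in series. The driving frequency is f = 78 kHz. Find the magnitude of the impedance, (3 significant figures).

12.1 Ω

ω = 2πf = 490100 rad/s
X_L = ωL = 16.1 Ω
X_C = 1/(ωC) = 4.75 Ω
Net reactance X = X_L − X_C = 11.3 Ω
Z = 4.11 + j11.3 Ω
|Z| = √(4.11² + 11.3²) = 12.1 Ω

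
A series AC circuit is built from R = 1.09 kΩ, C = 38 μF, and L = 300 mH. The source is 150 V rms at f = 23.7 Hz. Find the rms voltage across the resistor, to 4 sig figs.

ω = 2πf = 148.9 rad/s
X_L = ωL = 44.67 Ω
X_C = 1/(ωC) = 176.7 Ω
Net reactance X = X_L − X_C = -132.0 Ω
Z = 1090 − j132.0 Ω
|Z| = √(1090² + 132.0²) = 1098 Ω
I = V/|Z| = 136.6 mA
V_R = I·|Z_R| = 0.1366 × 1090 = 148.9 V

148.9 V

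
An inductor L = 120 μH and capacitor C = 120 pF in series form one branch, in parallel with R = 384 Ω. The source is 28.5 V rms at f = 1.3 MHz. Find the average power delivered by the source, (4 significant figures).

2.115 W

ω = 2πf = 8.168e+06 rad/s
X_L = ωL = 980.2 Ω
X_C = 1/(ωC) = 1020 Ω
Branch 1: Z₁ = R = 384.0 Ω
Branch 2 (series LC): Z₂ = j(X_L − X_C) = −j40.05 Ω
Parallel: Z = Z₁Z₂/(Z₁+Z₂), |Z| = 39.83 Ω, ∠Z = -84.05°
I = V/|Z| = 715.5 mA
P = VI cos φ = 28.5 × 0.7155 × cos(-84.05°) = 2.115 W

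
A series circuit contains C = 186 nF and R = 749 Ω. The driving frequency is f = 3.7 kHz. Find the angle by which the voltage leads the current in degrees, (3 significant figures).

ω = 2πf = 23250 rad/s
X_C = 1/(ωC) = 231 Ω
Z = 749 − j231 Ω
|Z| = √(749² + 231²) = 784 Ω
∠Z = arctan(-231/749) = -17.2°

-17.2°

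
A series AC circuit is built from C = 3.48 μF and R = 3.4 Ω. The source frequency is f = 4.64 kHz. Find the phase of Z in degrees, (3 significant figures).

ω = 2πf = 29150 rad/s
X_C = 1/(ωC) = 9.86 Ω
Z = 3.40 − j9.86 Ω
|Z| = √(3.40² + 9.86²) = 10.4 Ω
∠Z = arctan(-9.86/3.40) = -71.0°

-71.0°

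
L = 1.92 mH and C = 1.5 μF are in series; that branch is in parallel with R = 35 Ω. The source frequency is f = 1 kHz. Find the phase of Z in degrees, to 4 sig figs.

ω = 2πf = 6283 rad/s
X_L = ωL = 12.06 Ω
X_C = 1/(ωC) = 106.1 Ω
Branch 1: Z₁ = R = 35.00 Ω
Branch 2 (series LC): Z₂ = j(X_L − X_C) = −j94.04 Ω
Parallel: Z = Z₁Z₂/(Z₁+Z₂), |Z| = 32.80 Ω, ∠Z = -20.41°

-20.41°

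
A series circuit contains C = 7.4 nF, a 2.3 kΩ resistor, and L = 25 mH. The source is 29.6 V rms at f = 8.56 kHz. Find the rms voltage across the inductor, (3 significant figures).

15.4 V

ω = 2πf = 53780 rad/s
X_L = ωL = 1340 Ω
X_C = 1/(ωC) = 2510 Ω
Net reactance X = X_L − X_C = -1170 Ω
Z = 2300 − j1170 Ω
|Z| = √(2300² + 1170²) = 2580 Ω
I = V/|Z| = 11.5 mA
V_L = I·|Z_L| = 0.0115 × 1340 = 15.4 V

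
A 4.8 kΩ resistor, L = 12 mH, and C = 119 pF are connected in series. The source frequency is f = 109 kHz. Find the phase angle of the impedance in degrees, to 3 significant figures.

-40.2°

ω = 2πf = 684900 rad/s
X_L = ωL = 8220 Ω
X_C = 1/(ωC) = 12300 Ω
Net reactance X = X_L − X_C = -4050 Ω
Z = 4800 − j4050 Ω
|Z| = √(4800² + 4050²) = 6280 Ω
∠Z = arctan(-4050/4800) = -40.2°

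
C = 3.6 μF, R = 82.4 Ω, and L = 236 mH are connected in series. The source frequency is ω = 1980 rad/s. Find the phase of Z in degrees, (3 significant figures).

75.9°

X_L = ωL = 467 Ω
X_C = 1/(ωC) = 140 Ω
Net reactance X = X_L − X_C = 327 Ω
Z = 82.4 + j327 Ω
|Z| = √(82.4² + 327²) = 337 Ω
∠Z = arctan(327/82.4) = 75.9°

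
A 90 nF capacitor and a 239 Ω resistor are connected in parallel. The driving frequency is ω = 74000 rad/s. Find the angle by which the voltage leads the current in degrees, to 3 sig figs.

X_C = 1/(ωC) = 150 Ω
Parallel: admittances add. Y = 1/R + jωC
Y = (0.00418 + j0.00666) S
|Y| = 0.00787 S → |Z| = 1/|Y| = 127 Ω, ∠Z = −∠Y = -57.9°

-57.9°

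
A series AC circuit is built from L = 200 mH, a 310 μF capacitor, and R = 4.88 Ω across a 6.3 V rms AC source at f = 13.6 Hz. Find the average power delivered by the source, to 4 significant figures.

429.8 mW

ω = 2πf = 85.45 rad/s
X_L = ωL = 17.09 Ω
X_C = 1/(ωC) = 37.75 Ω
Net reactance X = X_L − X_C = -20.66 Ω
Z = 4.880 − j20.66 Ω
|Z| = √(4.880² + 20.66²) = 21.23 Ω
∠Z = arctan(-20.66/4.880) = -76.71°
I = V/|Z| = 296.8 mA
P = VI cos φ = 6.3 × 0.2968 × cos(-76.71°) = 429.8 mW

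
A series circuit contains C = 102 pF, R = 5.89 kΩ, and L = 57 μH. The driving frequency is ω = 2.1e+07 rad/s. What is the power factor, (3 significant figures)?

X_L = ωL = 1200 Ω
X_C = 1/(ωC) = 467 Ω
Net reactance X = X_L − X_C = 730 Ω
Z = 5890 + j730 Ω
|Z| = √(5890² + 730²) = 5940 Ω
∠Z = arctan(730/5890) = 7.07°
cos φ = cos(7.07°) = 0.992

0.992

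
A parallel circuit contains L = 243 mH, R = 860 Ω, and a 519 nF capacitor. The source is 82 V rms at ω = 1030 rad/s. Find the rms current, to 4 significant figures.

299.4 mA

X_L = ωL = 250.3 Ω
X_C = 1/(ωC) = 1871 Ω
Parallel: admittances add. Y = 1/R + 1/(jωL) + jωC
Y = (0.001163 − j0.003461) S
|Y| = 0.003651 S → |Z| = 1/|Y| = 273.9 Ω, ∠Z = −∠Y = 71.43°
I = V/|Z| = 82/273.9 = 299.4 mA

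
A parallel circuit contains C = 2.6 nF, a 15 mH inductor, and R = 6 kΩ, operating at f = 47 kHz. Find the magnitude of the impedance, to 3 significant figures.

ω = 2πf = 295300 rad/s
X_L = ωL = 4430 Ω
X_C = 1/(ωC) = 1300 Ω
Parallel: admittances add. Y = 1/R + 1/(jωL) + jωC
Y = (0.000167 + j0.000542) S
|Y| = 0.000567 S → |Z| = 1/|Y| = 1760 Ω, ∠Z = −∠Y = -72.9°

1760 Ω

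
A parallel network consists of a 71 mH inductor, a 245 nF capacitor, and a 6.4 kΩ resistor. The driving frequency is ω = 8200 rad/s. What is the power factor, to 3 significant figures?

X_L = ωL = 582 Ω
X_C = 1/(ωC) = 498 Ω
Parallel: admittances add. Y = 1/R + 1/(jωL) + jωC
Y = (0.000156 + j0.000291) S
|Y| = 0.000331 S → |Z| = 1/|Y| = 3020 Ω, ∠Z = −∠Y = -61.8°
cos φ = cos(-61.8°) = 0.473

0.473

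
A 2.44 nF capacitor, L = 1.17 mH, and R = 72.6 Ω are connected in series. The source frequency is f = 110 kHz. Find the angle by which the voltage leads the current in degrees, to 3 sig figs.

ω = 2πf = 691200 rad/s
X_L = ωL = 809 Ω
X_C = 1/(ωC) = 593 Ω
Net reactance X = X_L − X_C = 216 Ω
Z = 72.6 + j216 Ω
|Z| = √(72.6² + 216²) = 228 Ω
∠Z = arctan(216/72.6) = 71.4°

71.4°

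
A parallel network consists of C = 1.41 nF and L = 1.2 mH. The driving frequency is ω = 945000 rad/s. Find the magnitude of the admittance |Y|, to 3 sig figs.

X_L = ωL = 1130 Ω
X_C = 1/(ωC) = 750 Ω
Parallel: admittances add. Y = 1/(jωL) + jωC
Y = (0 + j0.000451) S
|Y| = 0.000451 S → |Z| = 1/|Y| = 2220 Ω, ∠Z = −∠Y = -90.0°

451 μS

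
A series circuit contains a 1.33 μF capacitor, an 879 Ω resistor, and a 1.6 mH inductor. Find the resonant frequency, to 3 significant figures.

3.45 kHz

ω₀ = 1/√(LC) = 1/√(0.0016 × 1.33e-06) = 21680 rad/s
f₀ = ω₀/(2π) = 3.45 kHz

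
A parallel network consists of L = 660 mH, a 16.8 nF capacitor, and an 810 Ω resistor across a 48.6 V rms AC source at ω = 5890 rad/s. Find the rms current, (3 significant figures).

X_L = ωL = 3890 Ω
X_C = 1/(ωC) = 10100 Ω
Parallel: admittances add. Y = 1/R + 1/(jωL) + jωC
Y = (0.00123 − j0.000158) S
|Y| = 0.00124 S → |Z| = 1/|Y| = 803 Ω, ∠Z = −∠Y = 7.31°
I = V/|Z| = 48.6/803 = 60.5 mA

60.5 mA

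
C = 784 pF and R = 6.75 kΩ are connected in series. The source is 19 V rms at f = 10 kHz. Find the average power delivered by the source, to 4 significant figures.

5.324 mW

ω = 2πf = 62830 rad/s
X_C = 1/(ωC) = 20300 Ω
Z = 6750 − j20300 Ω
|Z| = √(6750² + 20300²) = 21390 Ω
∠Z = arctan(-20300/6750) = -71.61°
I = V/|Z| = 888.1 μA
P = VI cos φ = 19 × 0.0008881 × cos(-71.61°) = 5.324 mW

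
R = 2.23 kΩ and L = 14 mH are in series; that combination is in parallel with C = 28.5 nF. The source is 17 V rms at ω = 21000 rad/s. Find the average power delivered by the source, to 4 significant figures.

X_L = ωL = 294.0 Ω
X_C = 1/(ωC) = 1671 Ω
Branch 1 (R+jX_L): Z₁ = 2230 + j294.0 Ω, |Z₁| = 2249 Ω
Branch 2 (−jX_C): Z₂ = −j1671 Ω
Parallel: Z = Z₁Z₂/(Z₁+Z₂), |Z| = 1434 Ω, ∠Z = -50.80°
I = V/|Z| = 11.85 mA
P = VI cos φ = 17 × 0.01185 × cos(-50.80°) = 127.4 mW

127.4 mW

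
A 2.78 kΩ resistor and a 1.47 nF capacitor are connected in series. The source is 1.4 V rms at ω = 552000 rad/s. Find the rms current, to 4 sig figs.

X_C = 1/(ωC) = 1232 Ω
Z = 2780 − j1232 Ω
|Z| = √(2780² + 1232²) = 3041 Ω
I = V/|Z| = 1.4/3041 = 460.4 μA

460.4 μA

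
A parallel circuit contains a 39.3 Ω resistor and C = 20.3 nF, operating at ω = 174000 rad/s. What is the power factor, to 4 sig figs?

X_C = 1/(ωC) = 283.1 Ω
Parallel: admittances add. Y = 1/R + jωC
Y = (0.02545 + j0.003532) S
|Y| = 0.02569 S → |Z| = 1/|Y| = 38.93 Ω, ∠Z = −∠Y = -7.903°
cos φ = cos(-7.903°) = 0.9905

0.9905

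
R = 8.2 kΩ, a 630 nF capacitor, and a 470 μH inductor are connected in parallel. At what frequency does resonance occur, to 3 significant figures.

ω₀ = 1/√(LC) = 1/√(0.00047 × 6.3e-07) = 58110 rad/s
f₀ = ω₀/(2π) = 9.25 kHz

9.25 kHz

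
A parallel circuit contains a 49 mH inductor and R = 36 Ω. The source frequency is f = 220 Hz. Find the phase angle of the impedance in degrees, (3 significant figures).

ω = 2πf = 1382 rad/s
X_L = ωL = 67.7 Ω
Parallel: admittances add. Y = 1/R + 1/(jωL)
Y = (0.0278 − j0.0148) S
|Y| = 0.0315 S → |Z| = 1/|Y| = 31.8 Ω, ∠Z = −∠Y = 28.0°

28.0°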